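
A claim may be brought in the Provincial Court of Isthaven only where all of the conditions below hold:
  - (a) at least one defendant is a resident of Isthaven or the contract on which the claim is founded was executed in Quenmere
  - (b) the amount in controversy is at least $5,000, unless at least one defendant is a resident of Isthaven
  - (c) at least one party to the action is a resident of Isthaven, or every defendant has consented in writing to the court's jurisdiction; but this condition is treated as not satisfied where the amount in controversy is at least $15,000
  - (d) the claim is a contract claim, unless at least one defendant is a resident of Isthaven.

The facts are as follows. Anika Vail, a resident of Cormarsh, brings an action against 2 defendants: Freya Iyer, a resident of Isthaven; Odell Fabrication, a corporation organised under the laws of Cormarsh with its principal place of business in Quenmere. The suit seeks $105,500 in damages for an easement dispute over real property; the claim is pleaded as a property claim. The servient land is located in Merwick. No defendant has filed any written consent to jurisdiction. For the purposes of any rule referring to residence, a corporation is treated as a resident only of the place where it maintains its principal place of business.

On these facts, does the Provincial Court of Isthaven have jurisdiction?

No

The Provincial Court of Isthaven:
  (a) Freya Iyer resides in Isthaven, which satisfies one of the alternatives. Condition met.
  (b) The amount in controversy is 105,500 dollars, which meets the $5,000 floor. Met.
  (c) Freya Iyer resides in Isthaven, so this disjunct is met. However, the amount in controversy is 105,500 dollars, which meets the $15,000 floor, which falls within the stated exception and so defeats the condition. Not satisfied.
  (d) The claim is a property claim, not a contract claim. The proviso rescues it, though: Freya Iyer resides in Isthaven. Met.
  → The court lacks jurisdiction.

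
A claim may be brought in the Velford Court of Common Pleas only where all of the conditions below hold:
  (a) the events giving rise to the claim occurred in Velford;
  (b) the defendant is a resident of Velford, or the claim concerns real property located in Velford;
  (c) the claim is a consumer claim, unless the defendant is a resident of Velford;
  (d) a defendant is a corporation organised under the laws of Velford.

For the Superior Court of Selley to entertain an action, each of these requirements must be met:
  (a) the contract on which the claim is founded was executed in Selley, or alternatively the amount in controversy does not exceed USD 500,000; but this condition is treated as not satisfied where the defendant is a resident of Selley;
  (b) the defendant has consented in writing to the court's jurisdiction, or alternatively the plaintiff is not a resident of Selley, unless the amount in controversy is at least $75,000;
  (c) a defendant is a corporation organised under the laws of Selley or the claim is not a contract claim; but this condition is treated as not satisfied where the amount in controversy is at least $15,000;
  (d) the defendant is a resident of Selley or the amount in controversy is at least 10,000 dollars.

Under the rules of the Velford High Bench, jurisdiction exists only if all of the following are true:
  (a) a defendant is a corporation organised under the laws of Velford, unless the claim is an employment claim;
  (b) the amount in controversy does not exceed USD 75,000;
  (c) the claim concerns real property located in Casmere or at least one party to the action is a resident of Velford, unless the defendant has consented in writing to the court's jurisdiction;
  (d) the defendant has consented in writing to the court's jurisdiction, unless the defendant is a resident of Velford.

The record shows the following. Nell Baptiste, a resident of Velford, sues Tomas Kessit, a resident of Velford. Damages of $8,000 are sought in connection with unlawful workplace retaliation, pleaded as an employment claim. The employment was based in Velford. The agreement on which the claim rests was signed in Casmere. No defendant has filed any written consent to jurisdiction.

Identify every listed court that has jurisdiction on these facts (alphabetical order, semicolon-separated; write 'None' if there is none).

The Velford Court of Common Pleas:
  (a) The operative events occurred in Velford. Condition met.
  (b) The defendant resides in Velford, so this disjunct is met. Met.
  (c) The claim is an employment claim, not a consumer claim. But the defendant resides in Velford, and the 'unless' clause therefore excuses the requirement. Met.
  (d) No defendant is a corporation. Condition not met.
  → At least one condition fails; no jurisdiction.
The Superior Court of Selley:
  (a) The amount in controversy is USD 8,000, within the $500,000 ceiling, so one alternative holds. The carve-out does not apply: the defendant resides in Velford, not Selley. Met.
  (b) The plaintiff resides in Velford, which is not Selley — that alternative is enough. Condition met.
  (c) The claim is an employment claim, not a contract claim, so this disjunct is met. The exception is not triggered, since the amount in controversy is $8,000, below the USD 15,000 floor. Condition met.
  (d) The defendant resides in Velford, not Selley; the amount in controversy is $8,000, below the USD 10,000 floor — no alternative holds. Not satisfied.
  → The court lacks jurisdiction.
The Velford High Bench:
  (a) No defendant is a corporation. But the claim is an employment claim, and the 'unless' clause therefore excuses the requirement. Condition met.
  (b) The amount in controversy is 8,000 dollars, within the 75,000 dollars ceiling. Met.
  (c) Nell Baptiste resides in Velford, so this disjunct is met. Satisfied.
  (d) No such written consent has been filed. However, the defendant resides in Velford, so the 'unless' proviso supplies this condition. Condition met.
  → Jurisdiction lies.

the Velford High Bench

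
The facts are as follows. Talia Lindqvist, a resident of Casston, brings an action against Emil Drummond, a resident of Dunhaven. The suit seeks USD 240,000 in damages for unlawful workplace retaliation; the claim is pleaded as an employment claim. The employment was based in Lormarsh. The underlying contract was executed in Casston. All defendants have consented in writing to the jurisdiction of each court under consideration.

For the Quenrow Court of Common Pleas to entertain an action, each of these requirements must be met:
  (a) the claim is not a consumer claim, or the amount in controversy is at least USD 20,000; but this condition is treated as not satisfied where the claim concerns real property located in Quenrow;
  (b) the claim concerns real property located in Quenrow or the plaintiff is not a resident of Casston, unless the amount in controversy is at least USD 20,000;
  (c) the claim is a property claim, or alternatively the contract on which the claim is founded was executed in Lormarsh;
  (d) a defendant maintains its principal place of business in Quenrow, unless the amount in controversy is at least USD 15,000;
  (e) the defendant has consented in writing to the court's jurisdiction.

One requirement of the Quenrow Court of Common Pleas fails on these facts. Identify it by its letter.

The Quenrow Court of Common Pleas:
  (a) The claim is an employment claim, not a consumer claim, so one alternative holds. And the carve-out is inapplicable — the claim does not concern real property. Condition met.
  (b) The claim does not concern real property; the plaintiff resides in Casston — no alternative holds. The proviso rescues it, though: the amount in controversy is $240,000, which meets the $20,000 floor. Condition met.
  (c) The claim is an employment claim, not a property claim; the contract was executed in Casston, not Lormarsh — every alternative fails. Not met.
  (d) No defendant is a corporation. The proviso rescues it, though: the amount in controversy is $240,000, which meets the USD 15,000 floor. Satisfied.
  (e) Every defendant has filed written consent. Satisfied.
Only condition (c) fails.

(c)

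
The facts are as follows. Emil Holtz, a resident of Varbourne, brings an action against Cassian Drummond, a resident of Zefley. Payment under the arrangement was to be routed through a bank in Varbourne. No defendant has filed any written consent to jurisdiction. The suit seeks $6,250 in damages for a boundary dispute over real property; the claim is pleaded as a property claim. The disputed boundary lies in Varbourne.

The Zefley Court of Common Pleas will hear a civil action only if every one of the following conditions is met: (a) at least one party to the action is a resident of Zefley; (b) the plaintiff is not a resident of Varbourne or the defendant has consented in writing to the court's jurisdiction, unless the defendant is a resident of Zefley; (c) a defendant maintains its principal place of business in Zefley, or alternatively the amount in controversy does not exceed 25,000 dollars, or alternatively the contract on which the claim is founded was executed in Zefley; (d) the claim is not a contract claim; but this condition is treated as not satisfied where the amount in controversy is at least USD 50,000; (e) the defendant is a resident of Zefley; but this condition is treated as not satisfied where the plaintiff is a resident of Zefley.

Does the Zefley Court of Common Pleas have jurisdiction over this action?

The Zefley Court of Common Pleas:
  (a) Cassian Drummond resides in Zefley. Satisfied.
  (b) The plaintiff resides in Varbourne; no such written consent has been filed — every alternative fails. But the defendant resides in Zefley, and the 'unless' clause therefore excuses the requirement. Met.
  (c) The amount in controversy is USD 6,250, within the $25,000 ceiling, which satisfies one of the alternatives. Satisfied.
  (d) The claim is a property claim, not a contract claim. The carve-out does not apply: the amount in controversy is 6,250 dollars, below the $50,000 floor. Condition met.
  (e) The defendant resides in Zefley. And the carve-out is inapplicable — the plaintiff resides in Varbourne, not Zefley. Met.
  → Every requirement is satisfied — jurisdiction.

Yes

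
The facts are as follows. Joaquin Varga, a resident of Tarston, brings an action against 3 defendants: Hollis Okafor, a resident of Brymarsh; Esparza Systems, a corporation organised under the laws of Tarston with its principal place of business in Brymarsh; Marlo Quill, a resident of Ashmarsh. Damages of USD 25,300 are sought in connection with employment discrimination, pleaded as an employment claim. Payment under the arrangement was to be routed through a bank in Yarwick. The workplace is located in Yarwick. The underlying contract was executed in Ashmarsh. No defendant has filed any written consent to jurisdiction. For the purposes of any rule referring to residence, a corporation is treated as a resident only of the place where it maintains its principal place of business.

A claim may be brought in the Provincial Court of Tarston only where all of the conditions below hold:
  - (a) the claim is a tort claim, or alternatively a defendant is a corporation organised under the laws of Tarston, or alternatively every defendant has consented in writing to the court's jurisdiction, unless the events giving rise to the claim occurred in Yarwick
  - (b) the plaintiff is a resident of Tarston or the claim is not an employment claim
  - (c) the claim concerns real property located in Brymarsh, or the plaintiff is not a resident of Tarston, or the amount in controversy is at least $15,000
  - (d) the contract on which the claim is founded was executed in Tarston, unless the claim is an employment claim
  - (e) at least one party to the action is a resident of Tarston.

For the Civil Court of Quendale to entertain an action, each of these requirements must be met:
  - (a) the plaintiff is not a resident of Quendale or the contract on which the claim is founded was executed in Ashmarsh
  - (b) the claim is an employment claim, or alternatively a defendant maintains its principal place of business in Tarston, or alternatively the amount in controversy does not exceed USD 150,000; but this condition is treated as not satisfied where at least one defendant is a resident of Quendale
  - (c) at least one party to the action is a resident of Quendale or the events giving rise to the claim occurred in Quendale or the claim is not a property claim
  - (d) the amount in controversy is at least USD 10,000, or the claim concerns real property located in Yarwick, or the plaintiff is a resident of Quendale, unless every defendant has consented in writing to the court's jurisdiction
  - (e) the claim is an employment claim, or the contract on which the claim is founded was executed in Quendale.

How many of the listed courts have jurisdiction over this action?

The Provincial Court of Tarston:
  (a) Esparza Systems is organised under the laws of Tarston, so one alternative holds. Condition met.
  (b) The plaintiff resides in Tarston, so this disjunct is met. Condition met.
  (c) The amount in controversy is USD 25,300, which meets the 15,000 dollars floor, which satisfies one of the alternatives. Condition met.
  (d) The contract was executed in Ashmarsh, not Tarston. But the claim is an employment claim, and the 'unless' clause therefore excuses the requirement. Met.
  (e) Joaquin Varga resides in Tarston. Met.
  → The court has jurisdiction.
The Civil Court of Quendale:
  (a) The plaintiff resides in Tarston, which is not Quendale, so this disjunct is met. Satisfied.
  (b) The claim is an employment claim, so one alternative holds. And the carve-out is inapplicable — no defendant resides in Quendale (they reside in Brymarsh, Brymarsh, Ashmarsh). Condition met.
  (c) The claim is an employment claim, not a property claim — that alternative is enough. Condition met.
  (d) The amount in controversy is $25,300, which meets the $10,000 floor, which satisfies one of the alternatives. Met.
  (e) The claim is an employment claim, which satisfies one of the alternatives. Met.
  → All conditions met; jurisdiction exists.
Courts with jurisdiction: the Provincial Court of Tarston, the Civil Court of Quendale — 2 in total.

2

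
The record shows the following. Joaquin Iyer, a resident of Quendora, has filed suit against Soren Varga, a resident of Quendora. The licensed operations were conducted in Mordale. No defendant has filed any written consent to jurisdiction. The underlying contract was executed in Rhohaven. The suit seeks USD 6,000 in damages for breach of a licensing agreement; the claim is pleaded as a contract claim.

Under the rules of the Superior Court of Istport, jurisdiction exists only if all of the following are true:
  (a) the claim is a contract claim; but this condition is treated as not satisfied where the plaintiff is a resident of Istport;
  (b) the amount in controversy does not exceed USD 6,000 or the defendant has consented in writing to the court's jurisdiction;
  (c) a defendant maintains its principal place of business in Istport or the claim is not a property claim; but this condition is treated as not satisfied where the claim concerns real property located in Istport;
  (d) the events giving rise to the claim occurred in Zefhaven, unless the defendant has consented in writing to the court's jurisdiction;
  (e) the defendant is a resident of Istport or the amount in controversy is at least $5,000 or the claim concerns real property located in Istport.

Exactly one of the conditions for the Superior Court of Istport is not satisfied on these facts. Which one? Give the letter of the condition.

The Superior Court of Istport:
  (a) The claim is a contract claim. And the carve-out is inapplicable — the plaintiff resides in Quendora, not Istport. Condition met.
  (b) The amount in controversy is USD 6,000, within the 6,000 dollars ceiling, so this disjunct is met. Met.
  (c) The claim is a contract claim, not a property claim, which satisfies one of the alternatives. The carve-out does not apply: the claim does not concern real property. Met.
  (d) The operative events occurred in Mordale, not Zefhaven. The proviso offers no rescue either, since no such written consent has been filed. Condition not met.
  (e) The amount in controversy is $6,000, which meets the USD 5,000 floor — that alternative is enough. Met.
Only condition (d) fails.

(d)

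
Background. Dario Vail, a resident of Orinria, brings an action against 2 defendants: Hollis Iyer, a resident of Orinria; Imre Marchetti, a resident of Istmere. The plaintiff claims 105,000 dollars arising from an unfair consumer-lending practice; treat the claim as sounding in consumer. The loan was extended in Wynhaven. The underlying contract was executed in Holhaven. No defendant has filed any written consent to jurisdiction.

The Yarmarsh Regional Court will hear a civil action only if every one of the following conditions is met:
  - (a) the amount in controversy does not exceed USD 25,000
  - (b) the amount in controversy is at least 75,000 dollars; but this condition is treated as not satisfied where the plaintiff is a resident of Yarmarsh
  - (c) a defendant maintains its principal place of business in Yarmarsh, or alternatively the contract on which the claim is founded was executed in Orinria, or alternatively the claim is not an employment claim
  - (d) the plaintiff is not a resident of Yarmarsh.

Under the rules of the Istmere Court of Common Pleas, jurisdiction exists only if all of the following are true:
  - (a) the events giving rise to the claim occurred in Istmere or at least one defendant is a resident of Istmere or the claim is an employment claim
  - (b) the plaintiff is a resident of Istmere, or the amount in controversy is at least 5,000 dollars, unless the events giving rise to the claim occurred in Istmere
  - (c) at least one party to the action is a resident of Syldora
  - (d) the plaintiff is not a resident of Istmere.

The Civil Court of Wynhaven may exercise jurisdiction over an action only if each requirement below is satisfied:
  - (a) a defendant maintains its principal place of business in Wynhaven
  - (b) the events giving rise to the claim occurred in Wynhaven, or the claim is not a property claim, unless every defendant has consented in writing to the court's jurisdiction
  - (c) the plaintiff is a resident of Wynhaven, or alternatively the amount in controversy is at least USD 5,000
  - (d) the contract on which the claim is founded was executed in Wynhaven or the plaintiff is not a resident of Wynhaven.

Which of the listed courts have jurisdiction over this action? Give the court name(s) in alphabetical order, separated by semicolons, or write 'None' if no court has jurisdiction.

The Yarmarsh Regional Court:
  (a) The amount in controversy is $105,000, above the USD 25,000 ceiling. Not met.
  (b) The amount in controversy is USD 105,000, which meets the $75,000 floor. And the carve-out is inapplicable — the plaintiff resides in Orinria, not Yarmarsh. Satisfied.
  (c) The claim is a consumer claim, not an employment claim, so one alternative holds. Met.
  (d) The plaintiff resides in Orinria, which is not Yarmarsh. Met.
  → The court lacks jurisdiction.
The Istmere Court of Common Pleas:
  (a) Imre Marchetti resides in Istmere, so this disjunct is met. Condition met.
  (b) The amount in controversy is USD 105,000, which meets the $5,000 floor, so one alternative holds. Satisfied.
  (c) No party resides in Syldora. Not satisfied.
  (d) The plaintiff resides in Orinria, which is not Istmere. Condition met.
  → The court lacks jurisdiction.
The Civil Court of Wynhaven:
  (a) No defendant is a corporation. Not satisfied.
  (b) The operative events occurred in Wynhaven, which satisfies one of the alternatives. Met.
  (c) The amount in controversy is $105,000, which meets the $5,000 floor — that alternative is enough. Condition met.
  (d) The plaintiff resides in Orinria, which is not Wynhaven, which satisfies one of the alternatives. Satisfied.
  → No jurisdiction.

None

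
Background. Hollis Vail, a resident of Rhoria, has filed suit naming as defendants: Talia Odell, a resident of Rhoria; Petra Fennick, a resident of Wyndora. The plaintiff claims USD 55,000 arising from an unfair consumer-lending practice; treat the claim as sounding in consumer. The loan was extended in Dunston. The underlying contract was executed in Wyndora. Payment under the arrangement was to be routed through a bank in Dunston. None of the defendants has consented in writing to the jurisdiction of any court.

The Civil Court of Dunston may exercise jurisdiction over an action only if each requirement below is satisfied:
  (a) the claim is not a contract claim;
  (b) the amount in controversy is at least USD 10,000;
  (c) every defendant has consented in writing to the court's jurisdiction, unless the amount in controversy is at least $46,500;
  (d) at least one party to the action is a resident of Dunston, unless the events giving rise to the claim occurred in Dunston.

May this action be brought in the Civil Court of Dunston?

Yes

The Civil Court of Dunston:
  (a) The claim is a consumer claim, not a contract claim. Met.
  (b) The amount in controversy is 55,000 dollars, which meets the $10,000 floor. Satisfied.
  (c) No such written consent has been filed. But the amount in controversy is 55,000 dollars, which meets the 46,500 dollars floor, and the 'unless' clause therefore excuses the requirement. Satisfied.
  (d) No party resides in Dunston. But the operative events occurred in Dunston, and the 'unless' clause therefore excuses the requirement. Met.
  → All conditions met; jurisdiction exists.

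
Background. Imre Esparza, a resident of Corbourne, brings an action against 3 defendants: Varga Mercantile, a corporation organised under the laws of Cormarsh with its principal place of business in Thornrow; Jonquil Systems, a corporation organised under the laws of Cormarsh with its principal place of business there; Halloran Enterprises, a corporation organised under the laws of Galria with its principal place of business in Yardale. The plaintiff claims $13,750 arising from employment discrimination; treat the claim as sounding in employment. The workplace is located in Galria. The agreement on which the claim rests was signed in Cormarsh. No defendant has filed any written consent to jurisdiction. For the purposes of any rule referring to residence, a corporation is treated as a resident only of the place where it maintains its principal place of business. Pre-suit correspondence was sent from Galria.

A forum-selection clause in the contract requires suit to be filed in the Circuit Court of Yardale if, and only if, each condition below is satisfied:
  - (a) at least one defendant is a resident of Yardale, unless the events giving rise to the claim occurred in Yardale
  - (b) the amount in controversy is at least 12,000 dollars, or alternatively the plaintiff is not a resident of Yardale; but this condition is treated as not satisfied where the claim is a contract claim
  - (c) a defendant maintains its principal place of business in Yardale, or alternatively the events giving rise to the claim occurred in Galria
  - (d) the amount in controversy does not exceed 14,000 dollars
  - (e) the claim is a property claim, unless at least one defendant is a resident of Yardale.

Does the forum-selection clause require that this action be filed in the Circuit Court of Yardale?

Yes

The Circuit Court of Yardale:
  (a) Halloran Enterprises resides in Yardale. Met.
  (b) The amount in controversy is $13,750, which meets the 12,000 dollars floor — that alternative is enough. The carve-out does not apply: the claim is an employment claim, not a contract claim. Satisfied.
  (c) Halloran Enterprises has its principal place of business in Yardale — that alternative is enough. Condition met.
  (d) The amount in controversy is $13,750, within the 14,000 dollars ceiling. Condition met.
  (e) The claim is an employment claim, not a property claim. However, Halloran Enterprises resides in Yardale, so the 'unless' proviso supplies this condition. Condition met.
  → Forum clause is triggered.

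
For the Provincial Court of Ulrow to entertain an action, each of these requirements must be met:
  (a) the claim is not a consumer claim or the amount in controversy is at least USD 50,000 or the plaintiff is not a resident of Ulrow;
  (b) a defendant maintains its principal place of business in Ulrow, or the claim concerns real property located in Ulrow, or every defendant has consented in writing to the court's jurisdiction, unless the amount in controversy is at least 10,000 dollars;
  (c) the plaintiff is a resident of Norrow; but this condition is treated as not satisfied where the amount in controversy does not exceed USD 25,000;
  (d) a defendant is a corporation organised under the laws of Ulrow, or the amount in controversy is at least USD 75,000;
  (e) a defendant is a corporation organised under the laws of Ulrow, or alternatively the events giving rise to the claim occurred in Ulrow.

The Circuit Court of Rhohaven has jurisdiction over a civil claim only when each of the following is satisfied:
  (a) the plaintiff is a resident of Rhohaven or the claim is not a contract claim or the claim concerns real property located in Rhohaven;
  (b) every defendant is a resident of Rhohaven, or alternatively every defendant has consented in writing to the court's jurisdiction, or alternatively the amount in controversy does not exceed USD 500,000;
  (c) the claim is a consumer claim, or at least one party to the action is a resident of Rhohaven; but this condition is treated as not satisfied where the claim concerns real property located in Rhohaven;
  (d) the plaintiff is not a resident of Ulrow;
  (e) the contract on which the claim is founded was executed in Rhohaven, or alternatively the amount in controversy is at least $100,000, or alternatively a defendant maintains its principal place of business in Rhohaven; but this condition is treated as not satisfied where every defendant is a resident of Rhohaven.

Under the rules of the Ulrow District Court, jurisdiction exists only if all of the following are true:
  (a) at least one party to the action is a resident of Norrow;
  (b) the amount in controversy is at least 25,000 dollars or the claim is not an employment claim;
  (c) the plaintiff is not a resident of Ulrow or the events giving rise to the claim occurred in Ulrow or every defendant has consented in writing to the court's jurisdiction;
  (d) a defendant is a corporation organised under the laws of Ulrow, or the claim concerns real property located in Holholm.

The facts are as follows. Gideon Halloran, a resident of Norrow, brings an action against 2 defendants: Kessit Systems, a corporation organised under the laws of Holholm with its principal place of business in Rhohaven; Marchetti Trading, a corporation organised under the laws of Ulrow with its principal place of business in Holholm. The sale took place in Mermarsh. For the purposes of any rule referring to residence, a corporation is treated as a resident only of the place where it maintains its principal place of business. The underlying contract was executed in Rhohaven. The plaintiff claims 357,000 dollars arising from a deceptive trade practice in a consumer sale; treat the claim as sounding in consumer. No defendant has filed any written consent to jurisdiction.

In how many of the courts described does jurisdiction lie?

3

The Provincial Court of Ulrow:
  (a) The amount in controversy is 357,000 dollars, which meets the 50,000 dollars floor, so one alternative holds. Condition met.
  (b) The corporate defendant(s) have their principal place of business in Holholm, Rhohaven, not Ulrow; the claim does not concern real property; no such written consent has been filed — no alternative holds. However, the amount in controversy is $357,000, which meets the 10,000 dollars floor, so the 'unless' proviso supplies this condition. Met.
  (c) The plaintiff resides in Norrow. The exception is not triggered, since the amount in controversy is 357,000 dollars, above the $25,000 ceiling. Met.
  (d) Marchetti Trading is organised under the laws of Ulrow, so this disjunct is met. Met.
  (e) Marchetti Trading is organised under the laws of Ulrow, so one alternative holds. Satisfied.
  → Every requirement is satisfied — jurisdiction.
The Circuit Court of Rhohaven:
  (a) The claim is a consumer claim, not a contract claim, which satisfies one of the alternatives. Satisfied.
  (b) The amount in controversy is 357,000 dollars, within the $500,000 ceiling, which satisfies one of the alternatives. Condition met.
  (c) The claim is a consumer claim, which satisfies one of the alternatives. And the carve-out is inapplicable — the claim does not concern real property. Met.
  (d) The plaintiff resides in Norrow, which is not Ulrow. Satisfied.
  (e) The contract was executed in Rhohaven, which satisfies one of the alternatives. The carve-out does not apply: the defendants reside as follows — Kessit Systems in Rhohaven, Marchetti Trading in Holholm — not all in Rhohaven. Satisfied.
  → All conditions met; jurisdiction exists.
The Ulrow District Court:
  (a) Gideon Halloran resides in Norrow. Satisfied.
  (b) The amount in controversy is $357,000, which meets the USD 25,000 floor, so one alternative holds. Condition met.
  (c) The plaintiff resides in Norrow, which is not Ulrow, so one alternative holds. Condition met.
  (d) Marchetti Trading is organised under the laws of Ulrow, which satisfies one of the alternatives. Met.
  → The court has jurisdiction.
Courts with jurisdiction: the Provincial Court of Ulrow, the Circuit Court of Rhohaven, the Ulrow District Court — 3 in total.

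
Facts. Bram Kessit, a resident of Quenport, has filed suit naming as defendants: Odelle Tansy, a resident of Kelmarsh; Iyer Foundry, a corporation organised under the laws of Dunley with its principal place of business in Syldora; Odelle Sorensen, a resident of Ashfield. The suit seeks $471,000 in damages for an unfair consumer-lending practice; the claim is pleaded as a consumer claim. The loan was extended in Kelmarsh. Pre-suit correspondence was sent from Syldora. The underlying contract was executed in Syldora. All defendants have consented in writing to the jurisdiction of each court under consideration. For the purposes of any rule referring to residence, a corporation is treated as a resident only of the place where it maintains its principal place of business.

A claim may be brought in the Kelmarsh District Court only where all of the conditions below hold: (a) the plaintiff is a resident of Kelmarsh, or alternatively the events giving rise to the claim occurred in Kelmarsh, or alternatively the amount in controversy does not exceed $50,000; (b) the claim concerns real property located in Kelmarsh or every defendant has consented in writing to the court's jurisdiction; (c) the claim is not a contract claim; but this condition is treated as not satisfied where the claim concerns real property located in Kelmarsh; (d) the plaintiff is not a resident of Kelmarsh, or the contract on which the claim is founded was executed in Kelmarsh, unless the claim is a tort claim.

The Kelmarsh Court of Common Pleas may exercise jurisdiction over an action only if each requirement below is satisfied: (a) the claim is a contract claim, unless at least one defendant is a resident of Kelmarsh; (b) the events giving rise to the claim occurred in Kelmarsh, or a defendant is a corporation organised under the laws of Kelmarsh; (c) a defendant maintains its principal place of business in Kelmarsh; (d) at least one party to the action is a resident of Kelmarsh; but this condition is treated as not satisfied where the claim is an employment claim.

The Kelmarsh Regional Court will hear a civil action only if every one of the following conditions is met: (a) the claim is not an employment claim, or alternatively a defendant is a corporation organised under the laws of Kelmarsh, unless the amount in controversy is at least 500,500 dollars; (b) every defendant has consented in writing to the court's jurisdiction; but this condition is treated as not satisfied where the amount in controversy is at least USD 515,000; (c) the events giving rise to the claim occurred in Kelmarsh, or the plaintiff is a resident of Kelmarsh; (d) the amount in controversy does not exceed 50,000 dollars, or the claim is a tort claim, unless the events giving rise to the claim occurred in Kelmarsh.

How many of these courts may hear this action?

The Kelmarsh District Court:
  (a) The operative events occurred in Kelmarsh, so this disjunct is met. Condition met.
  (b) Every defendant has filed written consent, which satisfies one of the alternatives. Satisfied.
  (c) The claim is a consumer claim, not a contract claim. The exception is not triggered, since the claim does not concern real property. Satisfied.
  (d) The plaintiff resides in Quenport, which is not Kelmarsh, so this disjunct is met. Met.
  → Jurisdiction lies.
The Kelmarsh Court of Common Pleas:
  (a) The claim is a consumer claim, not a contract claim. The proviso rescues it, though: Odelle Tansy resides in Kelmarsh. Condition met.
  (b) The operative events occurred in Kelmarsh, so this disjunct is met. Condition met.
  (c) The corporate defendant(s) have their principal place of business in Syldora, not Kelmarsh. Condition not met.
  (d) Odelle Tansy resides in Kelmarsh. The carve-out does not apply: the claim is a consumer claim, not an employment claim. Condition met.
  → At least one condition fails; no jurisdiction.
The Kelmarsh Regional Court:
  (a) The claim is a consumer claim, not an employment claim, so this disjunct is met. Met.
  (b) Every defendant has filed written consent. The carve-out does not apply: the amount in controversy is USD 471,000, below the 515,000 dollars floor. Satisfied.
  (c) The operative events occurred in Kelmarsh, so one alternative holds. Met.
  (d) The amount in controversy is USD 471,000, above the 50,000 dollars ceiling; the claim is a consumer claim, not a tort claim — none of the alternatives is met. The proviso rescues it, though: the operative events occurred in Kelmarsh. Satisfied.
  → The court has jurisdiction.
Courts with jurisdiction: the Kelmarsh District Court, the Kelmarsh Regional Court — 2 in total.

2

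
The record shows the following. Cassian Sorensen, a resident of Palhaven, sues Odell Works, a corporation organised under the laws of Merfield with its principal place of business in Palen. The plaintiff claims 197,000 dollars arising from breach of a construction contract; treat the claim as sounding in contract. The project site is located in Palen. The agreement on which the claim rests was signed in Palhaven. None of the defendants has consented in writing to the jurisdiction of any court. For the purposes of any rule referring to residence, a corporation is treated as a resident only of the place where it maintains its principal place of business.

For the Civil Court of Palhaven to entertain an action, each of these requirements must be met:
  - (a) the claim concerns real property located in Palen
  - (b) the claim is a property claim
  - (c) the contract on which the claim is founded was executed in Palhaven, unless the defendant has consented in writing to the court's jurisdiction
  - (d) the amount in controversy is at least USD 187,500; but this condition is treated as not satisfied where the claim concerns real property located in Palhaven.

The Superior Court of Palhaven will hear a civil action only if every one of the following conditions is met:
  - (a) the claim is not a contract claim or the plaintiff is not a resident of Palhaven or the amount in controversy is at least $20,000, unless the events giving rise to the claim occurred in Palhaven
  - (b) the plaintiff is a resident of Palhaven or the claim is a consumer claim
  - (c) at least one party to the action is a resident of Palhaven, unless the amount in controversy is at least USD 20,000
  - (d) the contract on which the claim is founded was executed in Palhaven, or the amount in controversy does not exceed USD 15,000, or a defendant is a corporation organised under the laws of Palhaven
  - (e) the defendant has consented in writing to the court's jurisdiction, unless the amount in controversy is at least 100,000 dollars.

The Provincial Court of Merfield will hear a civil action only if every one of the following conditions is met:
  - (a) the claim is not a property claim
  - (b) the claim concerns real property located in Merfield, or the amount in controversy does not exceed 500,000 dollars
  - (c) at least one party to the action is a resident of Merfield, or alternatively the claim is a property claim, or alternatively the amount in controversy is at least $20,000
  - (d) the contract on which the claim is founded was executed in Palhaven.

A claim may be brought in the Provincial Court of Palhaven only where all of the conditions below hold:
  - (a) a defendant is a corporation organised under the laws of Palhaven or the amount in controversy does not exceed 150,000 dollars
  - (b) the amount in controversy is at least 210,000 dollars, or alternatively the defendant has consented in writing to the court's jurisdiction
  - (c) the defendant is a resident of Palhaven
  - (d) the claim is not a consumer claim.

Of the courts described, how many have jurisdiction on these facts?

The Civil Court of Palhaven:
  (a) The claim does not concern real property. Fails.
  (b) The claim is a contract claim, not a property claim. Condition not met.
  (c) The contract was executed in Palhaven. Met.
  (d) The amount in controversy is $197,000, which meets the $187,500 floor. The carve-out does not apply: the claim does not concern real property. Condition met.
  → Not every requirement is met — no jurisdiction.
The Superior Court of Palhaven:
  (a) The amount in controversy is $197,000, which meets the USD 20,000 floor, which satisfies one of the alternatives. Met.
  (b) The plaintiff resides in Palhaven, so one alternative holds. Satisfied.
  (c) Cassian Sorensen resides in Palhaven. Satisfied.
  (d) The contract was executed in Palhaven, so this disjunct is met. Satisfied.
  (e) No such written consent has been filed. The proviso rescues it, though: the amount in controversy is $197,000, which meets the $100,000 floor. Met.
  → All conditions met; jurisdiction exists.
The Provincial Court of Merfield:
  (a) The claim is a contract claim, not a property claim. Satisfied.
  (b) The amount in controversy is USD 197,000, within the USD 500,000 ceiling, so this disjunct is met. Satisfied.
  (c) The amount in controversy is USD 197,000, which meets the USD 20,000 floor, so one alternative holds. Condition met.
  (d) The contract was executed in Palhaven. Satisfied.
  → The court has jurisdiction.
The Provincial Court of Palhaven:
  (a) The corporate defendant(s) are organised in Merfield, not Palhaven; the amount in controversy is 197,000 dollars, above the 150,000 dollars ceiling — no alternative holds. Condition not met.
  (b) The amount in controversy is USD 197,000, below the $210,000 floor; no such written consent has been filed — none of the alternatives is met. Fails.
  (c) The defendant resides in Palen, not Palhaven. Condition not met.
  (d) The claim is a contract claim, not a consumer claim. Condition met.
  → No jurisdiction.
Courts with jurisdiction: the Superior Court of Palhaven, the Provincial Court of Merfield — 2 in total.

2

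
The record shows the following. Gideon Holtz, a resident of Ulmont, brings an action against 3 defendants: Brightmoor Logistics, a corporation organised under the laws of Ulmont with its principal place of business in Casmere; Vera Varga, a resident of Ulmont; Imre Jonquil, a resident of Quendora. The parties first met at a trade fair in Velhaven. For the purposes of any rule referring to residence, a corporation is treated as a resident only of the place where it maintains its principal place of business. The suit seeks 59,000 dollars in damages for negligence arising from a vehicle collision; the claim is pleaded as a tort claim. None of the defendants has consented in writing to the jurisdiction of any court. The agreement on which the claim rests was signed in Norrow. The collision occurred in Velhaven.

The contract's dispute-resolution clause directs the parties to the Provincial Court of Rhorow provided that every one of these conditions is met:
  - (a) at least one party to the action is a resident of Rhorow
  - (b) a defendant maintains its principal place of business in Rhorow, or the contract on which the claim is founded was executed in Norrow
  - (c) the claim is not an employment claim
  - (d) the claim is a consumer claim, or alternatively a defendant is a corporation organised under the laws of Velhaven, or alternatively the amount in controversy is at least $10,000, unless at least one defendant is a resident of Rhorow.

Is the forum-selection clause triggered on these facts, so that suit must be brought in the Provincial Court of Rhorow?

The Provincial Court of Rhorow:
  (a) No party resides in Rhorow. Fails.
  (b) The contract was executed in Norrow, so one alternative holds. Condition met.
  (c) The claim is a tort claim, not an employment claim. Condition met.
  (d) The amount in controversy is 59,000 dollars, which meets the USD 10,000 floor — that alternative is enough. Condition met.
  → Forum clause is not triggered.

No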